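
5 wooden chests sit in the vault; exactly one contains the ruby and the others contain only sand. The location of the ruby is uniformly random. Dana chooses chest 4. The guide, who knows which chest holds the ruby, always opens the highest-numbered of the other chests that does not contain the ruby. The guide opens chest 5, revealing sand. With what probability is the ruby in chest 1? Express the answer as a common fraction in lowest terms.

1/4

Apply Bayes' rule, conditioning on where the ruby actually is.
If it is in any of chests 1, 2, 3, and 4 (prior 1/5 each): chest 5 is the highest-numbered option available, probability 1; weight (1/5)·1 = 1/5 each.
If it is in chest 5 (prior 1/5): the guide opened chest 5, so this case is ruled out; weight (1/5)·0 = 0.
The weights sum to 4/5.
So P(the ruby in chest 1 | the guide opened chest 5) = (1/5) / (4/5) = 1/4.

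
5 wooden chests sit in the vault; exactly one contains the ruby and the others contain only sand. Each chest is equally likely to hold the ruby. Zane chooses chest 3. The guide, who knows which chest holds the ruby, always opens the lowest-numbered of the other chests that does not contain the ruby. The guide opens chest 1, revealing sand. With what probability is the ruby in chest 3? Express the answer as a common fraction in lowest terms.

1/4

Apply Bayes' rule, conditioning on where the ruby actually is.
If it is in chest 1 (prior 1/5): the guide opened chest 1, so this case is ruled out; weight (1/5)·0 = 0.
If it is in any of chests 2, 3, 4, and 5 (prior 1/5 each): chest 1 is the lowest-numbered option available, probability 1; weight (1/5)·1 = 1/5 each.
The weights sum to 4/5.
So P(the ruby in chest 3 | the guide opened chest 1) = (1/5) / (4/5) = 1/4.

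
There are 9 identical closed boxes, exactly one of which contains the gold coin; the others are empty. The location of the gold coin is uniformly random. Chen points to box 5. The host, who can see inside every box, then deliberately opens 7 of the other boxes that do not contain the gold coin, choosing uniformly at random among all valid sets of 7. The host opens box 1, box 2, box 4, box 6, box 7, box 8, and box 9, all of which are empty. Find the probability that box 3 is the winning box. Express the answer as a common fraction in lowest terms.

8/9

Condition on the true location of the gold coin.
If it is in any of boxes 1, 2, 4, 6, 7, 8, and 9 (prior 1/9 each): that box was opened and seen not to hold the prize — ruled out; weight (1/9)·0 = 0 each.
If it is in box 3 (prior 1/9): the host has no choice, probability 1; weight (1/9)·1 = 1/9.
If it is in box 5 (prior 1/9): the host has 8 equally likely choices, so probability 1/8; weight (1/9)·(1/8) = 1/72.
The weights sum to 1/8.
So P(the gold coin in box 3 | the host opened box 1, box 2, box 4, box 6, box 7, box 8, and box 9) = (1/9) / (1/8) = 8/9.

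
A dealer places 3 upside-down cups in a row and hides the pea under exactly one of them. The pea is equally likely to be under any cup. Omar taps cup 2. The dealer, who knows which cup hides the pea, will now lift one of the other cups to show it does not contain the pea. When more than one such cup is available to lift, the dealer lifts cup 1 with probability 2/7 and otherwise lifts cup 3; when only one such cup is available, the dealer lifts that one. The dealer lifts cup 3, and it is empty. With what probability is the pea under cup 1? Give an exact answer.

Condition on the true location of the pea.
If it is under cup 1 (prior 1/3): only cup 3 is available, probability 1; weight (1/3)·1 = 1/3.
If it is under cup 2 (prior 1/3): cup 1 is available but not opened, probability 5/7; weight (1/3)·(5/7) = 5/21.
If it is under cup 3 (prior 1/3): the dealer opened cup 3, so this case is ruled out; weight (1/3)·0 = 0.
The weights sum to 4/7.
So P(the pea under cup 1 | the dealer opened cup 3) = (1/3) / (4/7) = 7/12.

7/12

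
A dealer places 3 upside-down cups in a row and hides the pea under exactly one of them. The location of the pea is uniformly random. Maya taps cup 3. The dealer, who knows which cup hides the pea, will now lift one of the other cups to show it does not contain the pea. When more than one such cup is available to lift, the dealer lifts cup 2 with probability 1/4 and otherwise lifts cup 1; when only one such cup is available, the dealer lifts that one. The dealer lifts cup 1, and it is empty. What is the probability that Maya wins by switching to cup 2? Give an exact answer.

Consider each possible location of the pea in turn.
If it is under cup 1 (prior 1/3): the dealer opened cup 1, so this case is ruled out; weight (1/3)·0 = 0.
If it is under cup 2 (prior 1/3): only cup 1 is available, probability 1; weight (1/3)·1 = 1/3.
If it is under cup 3 (prior 1/3): cup 2 is available but not opened, probability 3/4; weight (1/3)·(3/4) = 1/4.
The weights sum to 7/12.
So P(the pea under cup 2 | the dealer opened cup 1) = (1/3) / (7/12) = 4/7.

4/7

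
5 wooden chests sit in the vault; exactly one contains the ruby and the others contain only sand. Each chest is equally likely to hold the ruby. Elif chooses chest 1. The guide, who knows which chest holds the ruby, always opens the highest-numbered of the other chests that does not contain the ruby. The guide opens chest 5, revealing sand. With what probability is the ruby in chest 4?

Consider each possible location of the ruby in turn.
If it is in any of chests 1, 2, 3, and 4 (prior 1/5 each): chest 5 is the highest-numbered option available, probability 1; weight (1/5)·1 = 1/5 each.
If it is in chest 5 (prior 1/5): the guide opened chest 5, so this case is ruled out; weight (1/5)·0 = 0.
The weights sum to 4/5.
So P(the ruby in chest 4 | the guide opened chest 5) = (1/5) / (4/5) = 1/4.

1/4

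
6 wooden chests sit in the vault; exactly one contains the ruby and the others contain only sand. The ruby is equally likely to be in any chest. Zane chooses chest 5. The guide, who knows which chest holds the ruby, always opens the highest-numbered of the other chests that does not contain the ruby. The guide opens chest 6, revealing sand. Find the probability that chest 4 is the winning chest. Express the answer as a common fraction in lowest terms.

Condition on the true location of the ruby.
If it is in any of chests 1, 2, 3, 4, and 5 (prior 1/6 each): chest 6 is the highest-numbered option available, probability 1; weight (1/6)·1 = 1/6 each.
If it is in chest 6 (prior 1/6): the guide opened chest 6, so this case is ruled out; weight (1/6)·0 = 0.
The weights sum to 5/6.
So P(the ruby in chest 4 | the guide opened chest 6) = (1/6) / (5/6) = 1/5.

1/5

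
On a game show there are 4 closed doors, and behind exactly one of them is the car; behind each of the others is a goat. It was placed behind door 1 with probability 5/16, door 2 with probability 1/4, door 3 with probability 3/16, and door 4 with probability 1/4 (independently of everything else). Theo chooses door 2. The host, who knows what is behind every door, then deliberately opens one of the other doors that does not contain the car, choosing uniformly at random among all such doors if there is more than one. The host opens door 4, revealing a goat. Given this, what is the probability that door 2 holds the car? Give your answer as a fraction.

1/4

Condition on the true location of the car.
If it is behind door 1 (prior 5/16): the host has 2 equally likely choices, so probability 1/2; weight (5/16)·(1/2) = 5/32.
If it is behind door 2 (prior 1/4): the host has 3 equally likely choices, so probability 1/3; weight (1/4)·(1/3) = 1/12.
If it is behind door 3 (prior 3/16): the host has 2 equally likely choices, so probability 1/2; weight (3/16)·(1/2) = 3/32.
If it is behind door 4 (prior 1/4): the host opened door 4, so this case is ruled out; weight (1/4)·0 = 0.
The weights sum to 1/3.
So P(the car behind door 2 | the host opened door 4) = (1/12) / (1/3) = 1/4.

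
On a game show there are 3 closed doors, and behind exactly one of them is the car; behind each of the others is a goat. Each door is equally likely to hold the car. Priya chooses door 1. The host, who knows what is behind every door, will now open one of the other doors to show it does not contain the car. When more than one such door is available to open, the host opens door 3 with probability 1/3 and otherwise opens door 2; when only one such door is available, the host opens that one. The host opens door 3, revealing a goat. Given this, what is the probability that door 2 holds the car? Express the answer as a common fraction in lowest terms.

3/4

Consider each possible location of the car in turn.
If it is behind door 1 (prior 1/3): door 3 is available, opened with probability 1/3; weight (1/3)·(1/3) = 1/9.
If it is behind door 2 (prior 1/3): only door 3 is available, probability 1; weight (1/3)·1 = 1/3.
If it is behind door 3 (prior 1/3): the host opened door 3, so this case is ruled out; weight (1/3)·0 = 0.
The weights sum to 4/9.
So P(the car behind door 2 | the host opened door 3) = (1/3) / (4/9) = 3/4.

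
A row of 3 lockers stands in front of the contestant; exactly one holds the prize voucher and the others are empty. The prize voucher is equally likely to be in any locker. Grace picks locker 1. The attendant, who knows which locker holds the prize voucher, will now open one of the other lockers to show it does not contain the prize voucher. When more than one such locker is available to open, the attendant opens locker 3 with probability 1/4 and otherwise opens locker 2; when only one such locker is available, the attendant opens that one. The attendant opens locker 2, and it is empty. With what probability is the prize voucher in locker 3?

4/7

Apply Bayes' rule, conditioning on where the prize voucher actually is.
If it is in locker 1 (prior 1/3): locker 3 is available but not opened, probability 3/4; weight (1/3)·(3/4) = 1/4.
If it is in locker 2 (prior 1/3): the attendant opened locker 2, so this case is ruled out; weight (1/3)·0 = 0.
If it is in locker 3 (prior 1/3): only locker 2 is available, probability 1; weight (1/3)·1 = 1/3.
The weights sum to 7/12.
So P(the prize voucher in locker 3 | the attendant opened locker 2) = (1/3) / (7/12) = 4/7.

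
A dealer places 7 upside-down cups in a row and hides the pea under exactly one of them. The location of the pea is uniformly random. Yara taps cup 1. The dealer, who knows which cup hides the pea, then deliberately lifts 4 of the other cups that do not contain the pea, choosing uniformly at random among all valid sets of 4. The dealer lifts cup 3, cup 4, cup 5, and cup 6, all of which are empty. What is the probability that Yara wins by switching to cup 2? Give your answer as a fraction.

3/7

Apply Bayes' rule, conditioning on where the pea actually is.
If it is under cup 1 (prior 1/7): the dealer has 15 equally likely choices, so probability 1/15; weight (1/7)·(1/15) = 1/105.
If it is under either of cups 2 and 7 (prior 1/7 each): the dealer has 5 equally likely choices, so probability 1/5; weight (1/7)·(1/5) = 1/35 each.
If it is under any of cups 3, 4, 5, and 6 (prior 1/7 each): that cup was opened and seen not to hold the prize — ruled out; weight (1/7)·0 = 0 each.
The weights sum to 1/15.
So P(the pea under cup 2 | the dealer opened cup 3, cup 4, cup 5, and cup 6) = (1/35) / (1/15) = 3/7.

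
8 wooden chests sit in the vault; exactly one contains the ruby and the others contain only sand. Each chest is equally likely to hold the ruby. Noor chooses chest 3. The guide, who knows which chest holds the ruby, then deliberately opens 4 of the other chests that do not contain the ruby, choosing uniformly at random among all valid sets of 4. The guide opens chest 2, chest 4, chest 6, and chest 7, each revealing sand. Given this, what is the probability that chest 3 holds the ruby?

Consider each possible location of the ruby in turn.
If it is in any of chests 1, 5, and 8 (prior 1/8 each): the guide has 15 equally likely choices, so probability 1/15; weight (1/8)·(1/15) = 1/120 each.
If it is in any of chests 2, 4, 6, and 7 (prior 1/8 each): that chest was opened and seen not to hold the prize — ruled out; weight (1/8)·0 = 0 each.
If it is in chest 3 (prior 1/8): the guide has 35 equally likely choices, so probability 1/35; weight (1/8)·(1/35) = 1/280.
The weights sum to 1/35.
So P(the ruby in chest 3 | the guide opened chest 2, chest 4, chest 6, and chest 7) = (1/280) / (1/35) = 1/8.

1/8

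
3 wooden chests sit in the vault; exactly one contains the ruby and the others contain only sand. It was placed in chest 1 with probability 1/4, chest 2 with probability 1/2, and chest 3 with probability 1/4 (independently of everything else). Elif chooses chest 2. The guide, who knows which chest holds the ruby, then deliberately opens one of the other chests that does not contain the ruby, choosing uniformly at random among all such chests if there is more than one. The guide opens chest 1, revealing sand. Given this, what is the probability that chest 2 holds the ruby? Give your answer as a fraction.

Consider each possible location of the ruby in turn.
If it is in chest 1 (prior 1/4): the guide opened chest 1, so this case is ruled out; weight (1/4)·0 = 0.
If it is in chest 2 (prior 1/2): the guide has 2 equally likely choices, so probability 1/2; weight (1/2)·(1/2) = 1/4.
If it is in chest 3 (prior 1/4): the guide has no choice, probability 1; weight (1/4)·1 = 1/4.
The weights sum to 1/2.
So P(the ruby in chest 2 | the guide opened chest 1) = (1/4) / (1/2) = 1/2.

1/2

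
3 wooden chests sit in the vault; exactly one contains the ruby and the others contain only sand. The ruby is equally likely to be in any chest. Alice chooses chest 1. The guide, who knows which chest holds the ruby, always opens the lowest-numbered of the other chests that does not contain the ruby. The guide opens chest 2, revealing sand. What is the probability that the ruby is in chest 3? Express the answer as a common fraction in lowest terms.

Condition on the true location of the ruby.
If it is in either of chests 1 and 3 (prior 1/3 each): chest 2 is the lowest-numbered option available, probability 1; weight (1/3)·1 = 1/3 each.
If it is in chest 2 (prior 1/3): the guide opened chest 2, so this case is ruled out; weight (1/3)·0 = 0.
The weights sum to 2/3.
So P(the ruby in chest 3 | the guide opened chest 2) = (1/3) / (2/3) = 1/2.

1/2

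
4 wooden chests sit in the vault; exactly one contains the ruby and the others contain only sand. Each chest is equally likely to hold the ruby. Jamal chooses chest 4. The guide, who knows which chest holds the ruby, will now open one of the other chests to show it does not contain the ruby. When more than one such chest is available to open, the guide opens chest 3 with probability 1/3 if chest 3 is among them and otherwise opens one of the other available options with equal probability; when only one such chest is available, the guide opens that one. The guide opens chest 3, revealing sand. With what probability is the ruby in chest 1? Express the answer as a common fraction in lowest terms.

1/3

Condition on the true location of the ruby.
If it is in any of chests 1, 2, and 4 (prior 1/4 each): chest 3 is available, opened with probability 1/3; weight (1/4)·(1/3) = 1/12 each.
If it is in chest 3 (prior 1/4): the guide opened chest 3, so this case is ruled out; weight (1/4)·0 = 0.
The weights sum to 1/4.
So P(the ruby in chest 1 | the guide opened chest 3) = (1/12) / (1/4) = 1/3.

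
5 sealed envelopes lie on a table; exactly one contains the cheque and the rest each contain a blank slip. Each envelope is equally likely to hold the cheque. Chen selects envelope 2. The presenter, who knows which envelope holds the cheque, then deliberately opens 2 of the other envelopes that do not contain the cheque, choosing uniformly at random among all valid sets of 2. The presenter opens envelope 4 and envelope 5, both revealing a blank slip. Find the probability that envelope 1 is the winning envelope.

Condition on the true location of the cheque.
If it is in either of envelopes 1 and 3 (prior 1/5 each): the presenter has 3 equally likely choices, so probability 1/3; weight (1/5)·(1/3) = 1/15 each.
If it is in envelope 2 (prior 1/5): the presenter has 6 equally likely choices, so probability 1/6; weight (1/5)·(1/6) = 1/30.
If it is in either of envelopes 4 and 5 (prior 1/5 each): that envelope was opened and seen not to hold the prize — ruled out; weight (1/5)·0 = 0 each.
The weights sum to 1/6.
So P(the cheque in envelope 1 | the presenter opened envelope 4 and envelope 5) = (1/15) / (1/6) = 2/5.

2/5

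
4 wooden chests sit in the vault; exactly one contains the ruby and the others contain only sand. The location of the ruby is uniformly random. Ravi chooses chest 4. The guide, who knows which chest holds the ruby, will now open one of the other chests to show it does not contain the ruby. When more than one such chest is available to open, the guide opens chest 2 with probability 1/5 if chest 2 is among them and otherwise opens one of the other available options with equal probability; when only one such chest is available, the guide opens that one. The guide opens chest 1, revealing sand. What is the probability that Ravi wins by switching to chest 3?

8/17

Consider each possible location of the ruby in turn.
If it is in chest 1 (prior 1/4): the guide opened chest 1, so this case is ruled out; weight (1/4)·0 = 0.
If it is in chest 2 (prior 1/4): chest 2 holds the prize so is unavailable; the guide chooses uniformly among the 2 others, probability 1/2; weight (1/4)·(1/2) = 1/8.
If it is in chest 3 (prior 1/4): chest 2 is available but not opened, probability 4/5; weight (1/4)·(4/5) = 1/5.
If it is in chest 4 (prior 1/4): chest 2 is available but not opened; chest 1 gets probability (1 − 1/5)/2 = 2/5; weight (1/4)·(2/5) = 1/10.
The weights sum to 17/40.
So P(the ruby in chest 3 | the guide opened chest 1) = (1/5) / (17/40) = 8/17.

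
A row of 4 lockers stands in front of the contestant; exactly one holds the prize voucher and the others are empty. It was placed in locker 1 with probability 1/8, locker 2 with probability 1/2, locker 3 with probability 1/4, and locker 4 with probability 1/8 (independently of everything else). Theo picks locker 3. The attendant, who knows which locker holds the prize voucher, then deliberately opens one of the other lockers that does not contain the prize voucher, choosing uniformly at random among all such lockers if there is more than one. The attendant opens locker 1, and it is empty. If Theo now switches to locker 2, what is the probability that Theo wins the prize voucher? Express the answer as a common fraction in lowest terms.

12/19

Apply Bayes' rule, conditioning on where the prize voucher actually is.
If it is in locker 1 (prior 1/8): the attendant opened locker 1, so this case is ruled out; weight (1/8)·0 = 0.
If it is in locker 2 (prior 1/2): the attendant has 2 equally likely choices, so probability 1/2; weight (1/2)·(1/2) = 1/4.
If it is in locker 3 (prior 1/4): the attendant has 3 equally likely choices, so probability 1/3; weight (1/4)·(1/3) = 1/12.
If it is in locker 4 (prior 1/8): the attendant has 2 equally likely choices, so probability 1/2; weight (1/8)·(1/2) = 1/16.
The weights sum to 19/48.
So P(the prize voucher in locker 2 | the attendant opened locker 1) = (1/4) / (19/48) = 12/19.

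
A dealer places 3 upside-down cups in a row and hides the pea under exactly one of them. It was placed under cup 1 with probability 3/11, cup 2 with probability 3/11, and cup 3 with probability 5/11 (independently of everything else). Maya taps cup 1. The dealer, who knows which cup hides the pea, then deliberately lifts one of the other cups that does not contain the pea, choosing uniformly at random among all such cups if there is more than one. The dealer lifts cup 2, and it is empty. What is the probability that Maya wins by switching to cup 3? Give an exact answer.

10/13

Apply Bayes' rule, conditioning on where the pea actually is.
If it is under cup 1 (prior 3/11): the dealer has 2 equally likely choices, so probability 1/2; weight (3/11)·(1/2) = 3/22.
If it is under cup 2 (prior 3/11): the dealer opened cup 2, so this case is ruled out; weight (3/11)·0 = 0.
If it is under cup 3 (prior 5/11): the dealer has no choice, probability 1; weight (5/11)·1 = 5/11.
The weights sum to 13/22.
So P(the pea under cup 3 | the dealer opened cup 2) = (5/11) / (13/22) = 10/13.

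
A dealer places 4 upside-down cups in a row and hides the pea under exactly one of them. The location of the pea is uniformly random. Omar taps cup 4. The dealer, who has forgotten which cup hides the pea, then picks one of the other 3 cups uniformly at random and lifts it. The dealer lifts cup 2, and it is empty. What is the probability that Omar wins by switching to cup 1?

1/3

Apply Bayes' rule, conditioning on where the pea actually is.
If it is under any of cups 1, 3, and 4 (prior 1/4 each): the dealer picks cup 2 with probability 1/3 regardless, and it is not the prize; weight (1/4)·(1/3) = 1/12 each.
If it is under cup 2 (prior 1/4): the dealer opened cup 2, so this case is ruled out; weight (1/4)·0 = 0.
The weights sum to 1/4.
So P(the pea under cup 1 | the dealer opened cup 2) = (1/12) / (1/4) = 1/3.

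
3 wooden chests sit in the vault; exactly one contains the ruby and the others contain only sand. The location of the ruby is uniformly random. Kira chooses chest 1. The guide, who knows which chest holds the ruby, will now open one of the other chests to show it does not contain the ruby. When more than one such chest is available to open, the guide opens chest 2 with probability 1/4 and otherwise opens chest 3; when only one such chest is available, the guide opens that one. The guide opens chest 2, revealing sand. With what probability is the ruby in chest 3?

Apply Bayes' rule, conditioning on where the ruby actually is.
If it is in chest 1 (prior 1/3): chest 2 is available, opened with probability 1/4; weight (1/3)·(1/4) = 1/12.
If it is in chest 2 (prior 1/3): the guide opened chest 2, so this case is ruled out; weight (1/3)·0 = 0.
If it is in chest 3 (prior 1/3): only chest 2 is available, probability 1; weight (1/3)·1 = 1/3.
The weights sum to 5/12.
So P(the ruby in chest 3 | the guide opened chest 2) = (1/3) / (5/12) = 4/5.

4/5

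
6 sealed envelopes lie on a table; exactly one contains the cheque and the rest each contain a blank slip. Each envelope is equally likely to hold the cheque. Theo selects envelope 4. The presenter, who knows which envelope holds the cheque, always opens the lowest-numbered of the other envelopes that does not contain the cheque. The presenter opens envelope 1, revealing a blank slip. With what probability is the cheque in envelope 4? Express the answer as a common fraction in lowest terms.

1/5

Apply Bayes' rule, conditioning on where the cheque actually is.
If it is in envelope 1 (prior 1/6): the presenter opened envelope 1, so this case is ruled out; weight (1/6)·0 = 0.
If it is in any of envelopes 2, 3, 4, 5, and 6 (prior 1/6 each): envelope 1 is the lowest-numbered option available, probability 1; weight (1/6)·1 = 1/6 each.
The weights sum to 5/6.
So P(the cheque in envelope 4 | the presenter opened envelope 1) = (1/6) / (5/6) = 1/5.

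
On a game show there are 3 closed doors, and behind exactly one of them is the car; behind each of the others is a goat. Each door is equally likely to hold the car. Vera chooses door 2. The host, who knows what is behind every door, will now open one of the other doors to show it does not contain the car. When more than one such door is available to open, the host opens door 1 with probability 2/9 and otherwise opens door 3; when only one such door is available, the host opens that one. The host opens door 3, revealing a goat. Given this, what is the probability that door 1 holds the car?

Consider each possible location of the car in turn.
If it is behind door 1 (prior 1/3): only door 3 is available, probability 1; weight (1/3)·1 = 1/3.
If it is behind door 2 (prior 1/3): door 1 is available but not opened, probability 7/9; weight (1/3)·(7/9) = 7/27.
If it is behind door 3 (prior 1/3): the host opened door 3, so this case is ruled out; weight (1/3)·0 = 0.
The weights sum to 16/27.
So P(the car behind door 1 | the host opened door 3) = (1/3) / (16/27) = 9/16.

9/16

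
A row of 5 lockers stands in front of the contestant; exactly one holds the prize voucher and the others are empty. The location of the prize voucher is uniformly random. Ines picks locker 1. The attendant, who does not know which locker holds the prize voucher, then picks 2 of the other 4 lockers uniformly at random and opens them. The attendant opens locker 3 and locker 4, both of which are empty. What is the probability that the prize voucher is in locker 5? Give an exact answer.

Because the attendant chose which lockers to open without knowing where the prize voucher is, the choice is independent of the prize location. Learning that none of the 2 opened lockers holds the prize voucher simply rules out those 2 locations and leaves the remaining 3 lockers still equally likely by symmetry.
So P(the prize voucher in locker 5) = 1/3.

1/3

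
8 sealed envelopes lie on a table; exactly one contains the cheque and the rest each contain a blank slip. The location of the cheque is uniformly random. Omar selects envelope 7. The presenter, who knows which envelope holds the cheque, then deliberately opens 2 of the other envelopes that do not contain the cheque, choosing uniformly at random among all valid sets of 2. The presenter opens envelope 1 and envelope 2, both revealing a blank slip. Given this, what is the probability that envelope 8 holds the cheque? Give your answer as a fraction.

Consider each possible location of the cheque in turn.
If it is in either of envelopes 1 and 2 (prior 1/8 each): that envelope was opened and seen not to hold the prize — ruled out; weight (1/8)·0 = 0 each.
If it is in any of envelopes 3, 4, 5, 6, and 8 (prior 1/8 each): the presenter has 15 equally likely choices, so probability 1/15; weight (1/8)·(1/15) = 1/120 each.
If it is in envelope 7 (prior 1/8): the presenter has 21 equally likely choices, so probability 1/21; weight (1/8)·(1/21) = 1/168.
The weights sum to 1/21.
So P(the cheque in envelope 8 | the presenter opened envelope 1 and envelope 2) = (1/120) / (1/21) = 7/40.

7/40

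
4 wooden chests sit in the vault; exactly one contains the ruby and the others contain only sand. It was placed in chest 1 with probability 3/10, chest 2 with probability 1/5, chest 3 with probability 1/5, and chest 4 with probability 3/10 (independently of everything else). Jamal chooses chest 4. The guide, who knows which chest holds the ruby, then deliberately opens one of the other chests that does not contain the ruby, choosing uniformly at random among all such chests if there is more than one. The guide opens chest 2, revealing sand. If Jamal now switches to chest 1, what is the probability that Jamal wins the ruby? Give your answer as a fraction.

Apply Bayes' rule, conditioning on where the ruby actually is.
If it is in chest 1 (prior 3/10): the guide has 2 equally likely choices, so probability 1/2; weight (3/10)·(1/2) = 3/20.
If it is in chest 2 (prior 1/5): the guide opened chest 2, so this case is ruled out; weight (1/5)·0 = 0.
If it is in chest 3 (prior 1/5): the guide has 2 equally likely choices, so probability 1/2; weight (1/5)·(1/2) = 1/10.
If it is in chest 4 (prior 3/10): the guide has 3 equally likely choices, so probability 1/3; weight (3/10)·(1/3) = 1/10.
The weights sum to 7/20.
So P(the ruby in chest 1 | the guide opened chest 2) = (3/20) / (7/20) = 3/7.

3/7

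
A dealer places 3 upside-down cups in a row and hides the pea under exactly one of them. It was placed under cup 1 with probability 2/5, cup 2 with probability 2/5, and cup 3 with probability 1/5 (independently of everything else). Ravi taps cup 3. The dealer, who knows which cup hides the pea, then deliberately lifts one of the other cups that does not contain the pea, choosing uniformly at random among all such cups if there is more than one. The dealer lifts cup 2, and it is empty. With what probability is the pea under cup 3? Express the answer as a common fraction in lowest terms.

Consider each possible location of the pea in turn.
If it is under cup 1 (prior 2/5): the dealer has no choice, probability 1; weight (2/5)·1 = 2/5.
If it is under cup 2 (prior 2/5): the dealer opened cup 2, so this case is ruled out; weight (2/5)·0 = 0.
If it is under cup 3 (prior 1/5): the dealer has 2 equally likely choices, so probability 1/2; weight (1/5)·(1/2) = 1/10.
The weights sum to 1/2.
So P(the pea under cup 3 | the dealer opened cup 2) = (1/10) / (1/2) = 1/5.

1/5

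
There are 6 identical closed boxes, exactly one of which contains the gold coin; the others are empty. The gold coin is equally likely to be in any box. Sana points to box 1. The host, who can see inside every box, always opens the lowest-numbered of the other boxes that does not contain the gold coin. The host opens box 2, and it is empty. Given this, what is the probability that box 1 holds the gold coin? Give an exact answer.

1/5

Condition on the true location of the gold coin.
If it is in any of boxes 1, 3, 4, 5, and 6 (prior 1/6 each): box 2 is the lowest-numbered option available, probability 1; weight (1/6)·1 = 1/6 each.
If it is in box 2 (prior 1/6): the host opened box 2, so this case is ruled out; weight (1/6)·0 = 0.
The weights sum to 5/6.
So P(the gold coin in box 1 | the host opened box 2) = (1/6) / (5/6) = 1/5.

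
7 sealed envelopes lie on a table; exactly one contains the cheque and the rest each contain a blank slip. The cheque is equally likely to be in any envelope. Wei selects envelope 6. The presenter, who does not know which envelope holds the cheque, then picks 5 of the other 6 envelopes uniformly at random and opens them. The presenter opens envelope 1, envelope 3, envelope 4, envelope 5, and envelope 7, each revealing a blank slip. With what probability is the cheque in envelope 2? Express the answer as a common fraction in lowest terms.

1/2

Apply Bayes' rule, conditioning on where the cheque actually is.
If it is in any of envelopes 1, 3, 4, 5, and 7 (prior 1/7 each): that envelope was opened and seen not to hold the prize — ruled out; weight (1/7)·0 = 0 each.
If it is in either of envelopes 2 and 6 (prior 1/7 each): the presenter picks exactly this set with probability 1/6 regardless, and none is the prize; weight (1/7)·(1/6) = 1/42 each.
The weights sum to 1/21.
So P(the cheque in envelope 2 | the presenter opened envelope 1, envelope 3, envelope 4, envelope 5, and envelope 7) = (1/42) / (1/21) = 1/2.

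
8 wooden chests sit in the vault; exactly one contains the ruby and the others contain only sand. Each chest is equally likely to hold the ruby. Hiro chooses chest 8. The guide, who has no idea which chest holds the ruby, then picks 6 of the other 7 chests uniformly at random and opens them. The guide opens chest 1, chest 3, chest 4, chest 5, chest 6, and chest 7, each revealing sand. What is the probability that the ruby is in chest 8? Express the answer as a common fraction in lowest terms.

Because the guide chose which chests to open without knowing where the ruby is, the choice is independent of the prize location. Learning that none of the 6 opened chests holds the ruby simply rules out those 6 locations and leaves the remaining 2 chests still equally likely by symmetry.
So P(the ruby in chest 8) = 1/2.

1/2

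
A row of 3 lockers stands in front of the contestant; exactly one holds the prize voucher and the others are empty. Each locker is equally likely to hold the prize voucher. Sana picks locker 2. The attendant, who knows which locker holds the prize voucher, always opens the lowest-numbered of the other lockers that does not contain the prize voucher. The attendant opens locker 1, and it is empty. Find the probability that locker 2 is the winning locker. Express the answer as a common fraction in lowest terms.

1/2

Apply Bayes' rule, conditioning on where the prize voucher actually is.
If it is in locker 1 (prior 1/3): the attendant opened locker 1, so this case is ruled out; weight (1/3)·0 = 0.
If it is in either of lockers 2 and 3 (prior 1/3 each): locker 1 is the lowest-numbered option available, probability 1; weight (1/3)·1 = 1/3 each.
The weights sum to 2/3.
So P(the prize voucher in locker 2 | the attendant opened locker 1) = (1/3) / (2/3) = 1/2.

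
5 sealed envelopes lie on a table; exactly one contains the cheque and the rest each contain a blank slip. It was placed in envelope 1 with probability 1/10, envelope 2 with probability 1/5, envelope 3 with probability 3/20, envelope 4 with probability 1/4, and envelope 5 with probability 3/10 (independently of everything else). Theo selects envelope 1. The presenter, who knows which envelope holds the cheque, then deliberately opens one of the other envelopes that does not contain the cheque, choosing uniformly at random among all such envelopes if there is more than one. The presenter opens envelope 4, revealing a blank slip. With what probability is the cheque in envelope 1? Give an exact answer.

Consider each possible location of the cheque in turn.
If it is in envelope 1 (prior 1/10): the presenter has 4 equally likely choices, so probability 1/4; weight (1/10)·(1/4) = 1/40.
If it is in envelope 2 (prior 1/5): the presenter has 3 equally likely choices, so probability 1/3; weight (1/5)·(1/3) = 1/15.
If it is in envelope 3 (prior 3/20): the presenter has 3 equally likely choices, so probability 1/3; weight (3/20)·(1/3) = 1/20.
If it is in envelope 4 (prior 1/4): the presenter opened envelope 4, so this case is ruled out; weight (1/4)·0 = 0.
If it is in envelope 5 (prior 3/10): the presenter has 3 equally likely choices, so probability 1/3; weight (3/10)·(1/3) = 1/10.
The weights sum to 29/120.
So P(the cheque in envelope 1 | the presenter opened envelope 4) = (1/40) / (29/120) = 3/29.

3/29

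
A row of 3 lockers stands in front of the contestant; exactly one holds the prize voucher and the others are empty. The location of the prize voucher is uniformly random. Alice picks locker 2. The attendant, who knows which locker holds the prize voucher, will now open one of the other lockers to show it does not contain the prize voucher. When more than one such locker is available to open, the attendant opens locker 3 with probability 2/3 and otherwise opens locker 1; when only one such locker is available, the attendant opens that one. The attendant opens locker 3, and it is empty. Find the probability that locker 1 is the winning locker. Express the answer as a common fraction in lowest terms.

Apply Bayes' rule, conditioning on where the prize voucher actually is.
If it is in locker 1 (prior 1/3): only locker 3 is available, probability 1; weight (1/3)·1 = 1/3.
If it is in locker 2 (prior 1/3): locker 3 is available, opened with probability 2/3; weight (1/3)·(2/3) = 2/9.
If it is in locker 3 (prior 1/3): the attendant opened locker 3, so this case is ruled out; weight (1/3)·0 = 0.
The weights sum to 5/9.
So P(the prize voucher in locker 1 | the attendant opened locker 3) = (1/3) / (5/9) = 3/5.

3/5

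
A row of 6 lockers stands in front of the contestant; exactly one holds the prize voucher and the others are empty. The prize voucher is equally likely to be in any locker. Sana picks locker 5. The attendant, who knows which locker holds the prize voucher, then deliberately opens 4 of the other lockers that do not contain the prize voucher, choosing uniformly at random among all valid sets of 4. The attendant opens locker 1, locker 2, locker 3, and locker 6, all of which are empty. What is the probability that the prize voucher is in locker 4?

5/6

Condition on the true location of the prize voucher.
If it is in any of lockers 1, 2, 3, and 6 (prior 1/6 each): that locker was opened and seen not to hold the prize — ruled out; weight (1/6)·0 = 0 each.
If it is in locker 4 (prior 1/6): the attendant has no choice, probability 1; weight (1/6)·1 = 1/6.
If it is in locker 5 (prior 1/6): the attendant has 5 equally likely choices, so probability 1/5; weight (1/6)·(1/5) = 1/30.
The weights sum to 1/5.
So P(the prize voucher in locker 4 | the attendant opened locker 1, locker 2, locker 3, and locker 6) = (1/6) / (1/5) = 5/6.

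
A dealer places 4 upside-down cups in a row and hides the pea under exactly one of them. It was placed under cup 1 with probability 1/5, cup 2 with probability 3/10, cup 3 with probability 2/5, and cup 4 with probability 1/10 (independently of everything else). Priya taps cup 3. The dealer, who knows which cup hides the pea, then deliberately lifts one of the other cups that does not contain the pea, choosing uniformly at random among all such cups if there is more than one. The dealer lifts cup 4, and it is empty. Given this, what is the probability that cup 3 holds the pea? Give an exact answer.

Consider each possible location of the pea in turn.
If it is under cup 1 (prior 1/5): the dealer has 2 equally likely choices, so probability 1/2; weight (1/5)·(1/2) = 1/10.
If it is under cup 2 (prior 3/10): the dealer has 2 equally likely choices, so probability 1/2; weight (3/10)·(1/2) = 3/20.
If it is under cup 3 (prior 2/5): the dealer has 3 equally likely choices, so probability 1/3; weight (2/5)·(1/3) = 2/15.
If it is under cup 4 (prior 1/10): the dealer opened cup 4, so this case is ruled out; weight (1/10)·0 = 0.
The weights sum to 23/60.
So P(the pea under cup 3 | the dealer opened cup 4) = (2/15) / (23/60) = 8/23.

8/23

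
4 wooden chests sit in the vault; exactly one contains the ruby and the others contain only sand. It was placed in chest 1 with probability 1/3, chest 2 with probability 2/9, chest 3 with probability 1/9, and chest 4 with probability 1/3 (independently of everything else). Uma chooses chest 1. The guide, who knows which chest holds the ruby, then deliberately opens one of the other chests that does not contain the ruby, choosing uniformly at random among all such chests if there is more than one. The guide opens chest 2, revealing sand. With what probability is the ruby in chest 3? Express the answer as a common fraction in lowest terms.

1/6

Consider each possible location of the ruby in turn.
If it is in chest 1 (prior 1/3): the guide has 3 equally likely choices, so probability 1/3; weight (1/3)·(1/3) = 1/9.
If it is in chest 2 (prior 2/9): the guide opened chest 2, so this case is ruled out; weight (2/9)·0 = 0.
If it is in chest 3 (prior 1/9): the guide has 2 equally likely choices, so probability 1/2; weight (1/9)·(1/2) = 1/18.
If it is in chest 4 (prior 1/3): the guide has 2 equally likely choices, so probability 1/2; weight (1/3)·(1/2) = 1/6.
The weights sum to 1/3.
So P(the ruby in chest 3 | the guide opened chest 2) = (1/18) / (1/3) = 1/6.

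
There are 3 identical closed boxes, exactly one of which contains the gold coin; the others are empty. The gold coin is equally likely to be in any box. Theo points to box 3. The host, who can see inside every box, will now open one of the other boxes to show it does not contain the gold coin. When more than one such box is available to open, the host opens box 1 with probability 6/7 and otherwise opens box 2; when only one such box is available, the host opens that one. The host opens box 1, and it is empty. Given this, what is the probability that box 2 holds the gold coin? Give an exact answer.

Consider each possible location of the gold coin in turn.
If it is in box 1 (prior 1/3): the host opened box 1, so this case is ruled out; weight (1/3)·0 = 0.
If it is in box 2 (prior 1/3): only box 1 is available, probability 1; weight (1/3)·1 = 1/3.
If it is in box 3 (prior 1/3): box 1 is available, opened with probability 6/7; weight (1/3)·(6/7) = 2/7.
The weights sum to 13/21.
So P(the gold coin in box 2 | the host opened box 1) = (1/3) / (13/21) = 7/13.

7/13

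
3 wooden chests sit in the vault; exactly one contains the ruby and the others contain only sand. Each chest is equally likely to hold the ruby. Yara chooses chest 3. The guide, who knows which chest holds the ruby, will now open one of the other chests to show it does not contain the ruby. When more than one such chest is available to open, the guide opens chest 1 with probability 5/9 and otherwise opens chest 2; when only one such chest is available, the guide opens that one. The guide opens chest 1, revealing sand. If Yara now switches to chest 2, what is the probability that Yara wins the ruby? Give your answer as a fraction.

Apply Bayes' rule, conditioning on where the ruby actually is.
If it is in chest 1 (prior 1/3): the guide opened chest 1, so this case is ruled out; weight (1/3)·0 = 0.
If it is in chest 2 (prior 1/3): only chest 1 is available, probability 1; weight (1/3)·1 = 1/3.
If it is in chest 3 (prior 1/3): chest 1 is available, opened with probability 5/9; weight (1/3)·(5/9) = 5/27.
The weights sum to 14/27.
So P(the ruby in chest 2 | the guide opened chest 1) = (1/3) / (14/27) = 9/14.

9/14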